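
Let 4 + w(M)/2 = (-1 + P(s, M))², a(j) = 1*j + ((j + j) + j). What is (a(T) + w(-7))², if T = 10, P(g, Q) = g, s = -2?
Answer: 2500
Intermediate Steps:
a(j) = 4*j (a(j) = j + (2*j + j) = j + 3*j = 4*j)
w(M) = 10 (w(M) = -8 + 2*(-1 - 2)² = -8 + 2*(-3)² = -8 + 2*9 = -8 + 18 = 10)
(a(T) + w(-7))² = (4*10 + 10)² = (40 + 10)² = 50² = 2500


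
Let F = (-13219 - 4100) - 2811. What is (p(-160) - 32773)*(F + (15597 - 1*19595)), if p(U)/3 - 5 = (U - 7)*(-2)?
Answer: 766208768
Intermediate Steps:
F = -20130 (F = -17319 - 2811 = -20130)
p(U) = 57 - 6*U (p(U) = 15 + 3*((U - 7)*(-2)) = 15 + 3*((-7 + U)*(-2)) = 15 + 3*(14 - 2*U) = 15 + (42 - 6*U) = 57 - 6*U)
(p(-160) - 32773)*(F + (15597 - 1*19595)) = ((57 - 6*(-160)) - 32773)*(-20130 + (15597 - 1*19595)) = ((57 + 960) - 32773)*(-20130 + (15597 - 19595)) = (1017 - 32773)*(-20130 - 3998) = -31756*(-24128) = 766208768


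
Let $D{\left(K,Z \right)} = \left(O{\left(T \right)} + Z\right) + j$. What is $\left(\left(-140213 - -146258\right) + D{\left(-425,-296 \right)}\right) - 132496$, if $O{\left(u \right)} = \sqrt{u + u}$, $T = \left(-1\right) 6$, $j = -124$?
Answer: $-126871 + 2 i \sqrt{3} \approx -1.2687 \cdot 10^{5} + 3.4641 i$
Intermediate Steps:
$T = -6$
$O{\left(u \right)} = \sqrt{2} \sqrt{u}$ ($O{\left(u \right)} = \sqrt{2 u} = \sqrt{2} \sqrt{u}$)
$D{\left(K,Z \right)} = -124 + Z + 2 i \sqrt{3}$ ($D{\left(K,Z \right)} = \left(\sqrt{2} \sqrt{-6} + Z\right) - 124 = \left(\sqrt{2} i \sqrt{6} + Z\right) - 124 = \left(2 i \sqrt{3} + Z\right) - 124 = \left(Z + 2 i \sqrt{3}\right) - 124 = -124 + Z + 2 i \sqrt{3}$)
$\left(\left(-140213 - -146258\right) + D{\left(-425,-296 \right)}\right) - 132496 = \left(\left(-140213 - -146258\right) - \left(420 - 2 i \sqrt{3}\right)\right) - 132496 = \left(\left(-140213 + 146258\right) - \left(420 - 2 i \sqrt{3}\right)\right) - 132496 = \left(6045 - \left(420 - 2 i \sqrt{3}\right)\right) - 132496 = \left(5625 + 2 i \sqrt{3}\right) - 132496 = -126871 + 2 i \sqrt{3}$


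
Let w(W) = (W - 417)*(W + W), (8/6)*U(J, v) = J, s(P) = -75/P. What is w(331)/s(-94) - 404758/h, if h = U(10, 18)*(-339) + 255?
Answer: -325638572/4575 ≈ -71178.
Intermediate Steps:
U(J, v) = 3*J/4
w(W) = 2*W*(-417 + W) (w(W) = (-417 + W)*(2*W) = 2*W*(-417 + W))
h = -4575/2 (h = ((3/4)*10)*(-339) + 255 = (15/2)*(-339) + 255 = -5085/2 + 255 = -4575/2 ≈ -2287.5)
w(331)/s(-94) - 404758/h = (2*331*(-417 + 331))/((-75/(-94))) - 404758/(-4575/2) = (2*331*(-86))/((-75*(-1/94))) - 404758*(-2/4575) = -56932/75/94 + 809516/4575 = -56932*94/75 + 809516/4575 = -5351608/75 + 809516/4575 = -325638572/4575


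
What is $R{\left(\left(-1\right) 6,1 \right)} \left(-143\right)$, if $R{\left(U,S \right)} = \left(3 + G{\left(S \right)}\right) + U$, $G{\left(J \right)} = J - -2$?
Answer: $0$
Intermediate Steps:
$G{\left(J \right)} = 2 + J$ ($G{\left(J \right)} = J + 2 = 2 + J$)
$R{\left(U,S \right)} = 5 + S + U$ ($R{\left(U,S \right)} = \left(3 + \left(2 + S\right)\right) + U = \left(5 + S\right) + U = 5 + S + U$)
$R{\left(\left(-1\right) 6,1 \right)} \left(-143\right) = \left(5 + 1 - 6\right) \left(-143\right) = 0 \left(-143\right) = 0$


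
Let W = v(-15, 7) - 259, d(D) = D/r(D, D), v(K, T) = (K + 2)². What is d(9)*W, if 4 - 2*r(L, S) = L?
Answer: 324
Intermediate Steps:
r(L, S) = 2 - L/2
v(K, T) = (2 + K)²
d(D) = D/(2 - D/2)
W = -90 (W = (2 - 15)² - 259 = (-13)² - 259 = 169 - 259 = -90)
d(9)*W = -2*9/(-4 + 9)*(-90) = -2*9/5*(-90) = -2*9*⅕*(-90) = -18/5*(-90) = 324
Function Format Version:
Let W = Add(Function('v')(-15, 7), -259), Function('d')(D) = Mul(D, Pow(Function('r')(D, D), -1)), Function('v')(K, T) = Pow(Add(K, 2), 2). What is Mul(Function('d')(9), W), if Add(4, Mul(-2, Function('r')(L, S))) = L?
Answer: 324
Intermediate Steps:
Function('r')(L, S) = Add(2, Mul(Rational(-1, 2), L))
Function('v')(K, T) = Pow(Add(2, K), 2)
Function('d')(D) = Mul(D, Pow(Add(2, Mul(Rational(-1, 2), D)), -1))
W = -90 (W = Add(Pow(Add(2, -15), 2), -259) = Add(Pow(-13, 2), -259) = Add(169, -259) = -90)
Mul(Function('d')(9), W) = Mul(Mul(-2, 9, Pow(Add(-4, 9), -1)), -90) = Mul(Mul(-2, 9, Pow(5, -1)), -90) = Mul(Mul(-2, 9, Rational(1, 5)), -90) = Mul(Rational(-18, 5), -90) = 324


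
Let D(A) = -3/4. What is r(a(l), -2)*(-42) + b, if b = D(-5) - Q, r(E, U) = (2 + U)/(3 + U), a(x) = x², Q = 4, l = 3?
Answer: -19/4 ≈ -4.7500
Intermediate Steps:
D(A) = -¾ (D(A) = -3*¼ = -¾)
r(E, U) = (2 + U)/(3 + U)
b = -19/4 (b = -¾ - 1*4 = -¾ - 4 = -19/4 ≈ -4.7500)
r(a(l), -2)*(-42) + b = ((2 - 2)/(3 - 2))*(-42) - 19/4 = (0/1)*(-42) - 19/4 = (1*0)*(-42) - 19/4 = 0*(-42) - 19/4 = 0 - 19/4 = -19/4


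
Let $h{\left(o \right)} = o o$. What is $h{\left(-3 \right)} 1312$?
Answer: $11808$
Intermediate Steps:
$h{\left(o \right)} = o^{2}$
$h{\left(-3 \right)} 1312 = \left(-3\right)^{2} \cdot 1312 = 9 \cdot 1312 = 11808$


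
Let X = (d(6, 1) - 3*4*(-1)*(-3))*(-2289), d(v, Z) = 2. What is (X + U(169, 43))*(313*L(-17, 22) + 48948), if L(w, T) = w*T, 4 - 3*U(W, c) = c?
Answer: -5300154682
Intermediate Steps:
U(W, c) = 4/3 - c/3
L(w, T) = T*w
X = 77826 (X = (2 - 3*4*(-1)*(-3))*(-2289) = (2 - (-12)*(-3))*(-2289) = (2 - 3*12)*(-2289) = (2 - 36)*(-2289) = -34*(-2289) = 77826)
(X + U(169, 43))*(313*L(-17, 22) + 48948) = (77826 + (4/3 - ⅓*43))*(313*(22*(-17)) + 48948) = (77826 + (4/3 - 43/3))*(313*(-374) + 48948) = (77826 - 13)*(-117062 + 48948) = 77813*(-68114) = -5300154682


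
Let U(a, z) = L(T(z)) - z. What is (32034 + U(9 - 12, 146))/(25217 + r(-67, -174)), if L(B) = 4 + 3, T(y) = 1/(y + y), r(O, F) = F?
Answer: 31895/25043 ≈ 1.2736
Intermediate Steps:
T(y) = 1/(2*y)
L(B) = 7
U(a, z) = 7 - z
(32034 + U(9 - 12, 146))/(25217 + r(-67, -174)) = (32034 + (7 - 1*146))/(25217 - 174) = (32034 + (7 - 146))/25043 = (32034 - 139)*(1/25043) = 31895*(1/25043) = 31895/25043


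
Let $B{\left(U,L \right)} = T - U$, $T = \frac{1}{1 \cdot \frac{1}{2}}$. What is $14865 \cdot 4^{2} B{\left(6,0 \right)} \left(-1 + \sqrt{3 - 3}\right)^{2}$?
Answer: $-951360$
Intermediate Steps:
$T = 2$ ($T = \frac{1}{1 \cdot \frac{1}{2}} = \frac{1}{\frac{1}{2}} = 2$)
$B{\left(U,L \right)} = 2 - U$
$14865 \cdot 4^{2} B{\left(6,0 \right)} \left(-1 + \sqrt{3 - 3}\right)^{2} = 14865 \cdot 4^{2} \left(2 - 6\right) \left(-1 + \sqrt{3 - 3}\right)^{2} = 14865 \cdot 16 \left(2 - 6\right) \left(-1 + \sqrt{0}\right)^{2} = 14865 \cdot 16 \left(-4\right) \left(-1 + 0\right)^{2} = 14865 \left(- 64 \left(-1\right)^{2}\right) = 14865 \left(\left(-64\right) 1\right) = 14865 \left(-64\right) = -951360$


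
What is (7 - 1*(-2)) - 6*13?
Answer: -69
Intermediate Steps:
(7 - 1*(-2)) - 6*13 = (7 + 2) - 78 = 9 - 78 = -69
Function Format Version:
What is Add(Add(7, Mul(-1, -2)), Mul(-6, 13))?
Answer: -69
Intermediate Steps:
Add(Add(7, Mul(-1, -2)), Mul(-6, 13)) = Add(Add(7, 2), -78) = Add(9, -78) = -69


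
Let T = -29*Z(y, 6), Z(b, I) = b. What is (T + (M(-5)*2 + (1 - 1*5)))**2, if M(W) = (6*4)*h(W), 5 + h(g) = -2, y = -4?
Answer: 50176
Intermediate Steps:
h(g) = -7 (h(g) = -5 - 2 = -7)
M(W) = -168 (M(W) = (6*4)*(-7) = 24*(-7) = -168)
T = 116 (T = -29*(-4) = 116)
(T + (M(-5)*2 + (1 - 1*5)))**2 = (116 + (-168*2 + (1 - 1*5)))**2 = (116 + (-336 + (1 - 5)))**2 = (116 + (-336 - 4))**2 = (116 - 340)**2 = (-224)**2 = 50176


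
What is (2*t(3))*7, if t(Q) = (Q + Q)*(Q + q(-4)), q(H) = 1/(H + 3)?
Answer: 168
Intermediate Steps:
q(H) = 1/(3 + H)
t(Q) = 2*Q*(-1 + Q) (t(Q) = (Q + Q)*(Q + 1/(3 - 4)) = (2*Q)*(Q + 1/(-1)) = (2*Q)*(Q - 1) = (2*Q)*(-1 + Q) = 2*Q*(-1 + Q))
(2*t(3))*7 = (2*(2*3*(-1 + 3)))*7 = (2*(2*3*2))*7 = (2*12)*7 = 24*7 = 168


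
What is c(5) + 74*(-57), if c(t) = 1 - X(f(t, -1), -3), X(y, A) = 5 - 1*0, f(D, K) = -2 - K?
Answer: -4222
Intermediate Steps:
X(y, A) = 5 (X(y, A) = 5 + 0 = 5)
c(t) = -4 (c(t) = 1 - 1*5 = 1 - 5 = -4)
c(5) + 74*(-57) = -4 + 74*(-57) = -4 - 4218 = -4222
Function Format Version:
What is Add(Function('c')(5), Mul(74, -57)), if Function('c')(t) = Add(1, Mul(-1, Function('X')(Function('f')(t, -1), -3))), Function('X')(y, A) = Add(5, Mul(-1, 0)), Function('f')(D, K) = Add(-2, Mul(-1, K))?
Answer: -4222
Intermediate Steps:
Function('X')(y, A) = 5 (Function('X')(y, A) = Add(5, 0) = 5)
Function('c')(t) = -4 (Function('c')(t) = Add(1, Mul(-1, 5)) = Add(1, -5) = -4)
Add(Function('c')(5), Mul(74, -57)) = Add(-4, Mul(74, -57)) = Add(-4, -4218) = -4222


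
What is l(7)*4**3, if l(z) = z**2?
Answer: 3136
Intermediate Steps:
l(7)*4**3 = 7**2*4**3 = 49*64 = 3136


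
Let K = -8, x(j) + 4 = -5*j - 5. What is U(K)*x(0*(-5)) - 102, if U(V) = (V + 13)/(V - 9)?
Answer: -1689/17 ≈ -99.353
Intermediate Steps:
x(j) = -9 - 5*j (x(j) = -4 + (-5*j - 5) = -4 + (-5 - 5*j) = -9 - 5*j)
U(V) = (13 + V)/(-9 + V)
U(K)*x(0*(-5)) - 102 = ((13 - 8)/(-9 - 8))*(-9 - 0*(-5)) - 102 = (5/(-17))*(-9 - 5*0) - 102 = (-1/17*5)*(-9 + 0) - 102 = -5/17*(-9) - 102 = 45/17 - 102 = -1689/17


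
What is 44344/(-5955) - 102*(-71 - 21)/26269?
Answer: -1108990816/156431895 ≈ -7.0893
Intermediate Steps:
44344/(-5955) - 102*(-71 - 21)/26269 = 44344*(-1/5955) - 102*(-92)*(1/26269) = -44344/5955 + 9384*(1/26269) = -44344/5955 + 9384/26269 = -1108990816/156431895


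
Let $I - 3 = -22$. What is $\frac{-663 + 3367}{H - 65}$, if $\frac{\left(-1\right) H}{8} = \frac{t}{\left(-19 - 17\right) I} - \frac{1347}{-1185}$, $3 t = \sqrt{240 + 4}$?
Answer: $- \frac{8226530660733840}{225419172908441} + \frac{865721563200 \sqrt{61}}{225419172908441} \approx -36.464$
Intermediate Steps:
$I = -19$ ($I = 3 - 22 = -19$)
$t = \frac{2 \sqrt{61}}{3}$ ($t = \frac{\sqrt{240 + 4}}{3} = \frac{\sqrt{244}}{3} = \frac{2 \sqrt{61}}{3} \approx 5.2068$)
$H = - \frac{3592}{395} - \frac{4 \sqrt{61}}{513}$ ($H = - 8 \left(\frac{\frac{2}{3} \sqrt{61}}{\left(-19 - 17\right) \left(-19\right)} - \frac{1347}{-1185}\right) = - 8 \left(\frac{\frac{2}{3} \sqrt{61}}{\left(-36\right) \left(-19\right)} - - \frac{449}{395}\right) = - 8 \left(\frac{\frac{2}{3} \sqrt{61}}{684} + \frac{449}{395}\right) = - 8 \left(\frac{2 \sqrt{61}}{3} \cdot \frac{1}{684} + \frac{449}{395}\right) = - 8 \left(\frac{\sqrt{61}}{1026} + \frac{449}{395}\right) = - 8 \left(\frac{449}{395} + \frac{\sqrt{61}}{1026}\right) = - \frac{3592}{395} - \frac{4 \sqrt{61}}{513} \approx -9.1546$)
$\frac{-663 + 3367}{H - 65} = \frac{-663 + 3367}{\left(- \frac{3592}{395} - \frac{4 \sqrt{61}}{513}\right) - 65} = \frac{2704}{- \frac{29267}{395} - \frac{4 \sqrt{61}}{513}}$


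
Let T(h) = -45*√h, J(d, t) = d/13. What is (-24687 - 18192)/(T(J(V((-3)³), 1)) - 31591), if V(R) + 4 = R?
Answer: 17609676357/12973949428 - 1929555*I*√403/12973949428 ≈ 1.3573 - 0.0029856*I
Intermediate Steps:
V(R) = -4 + R
J(d, t) = d/13 (J(d, t) = d*(1/13) = d/13)
(-24687 - 18192)/(T(J(V((-3)³), 1)) - 31591) = (-24687 - 18192)/(-45*√13*√(-4 + (-3)³)/13 - 31591) = -42879/(-45*√13*√(-4 - 27)/13 - 31591) = -42879/(-45*I*√403/13 - 31591) = -42879/(-31591 - 45*I*√403/13)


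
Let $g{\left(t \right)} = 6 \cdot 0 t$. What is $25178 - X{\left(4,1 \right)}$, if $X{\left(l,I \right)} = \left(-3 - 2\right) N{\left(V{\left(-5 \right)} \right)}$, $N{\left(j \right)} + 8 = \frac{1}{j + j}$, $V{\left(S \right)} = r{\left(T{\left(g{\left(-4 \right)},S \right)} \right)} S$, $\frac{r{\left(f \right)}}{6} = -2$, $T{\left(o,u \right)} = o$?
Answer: $\frac{603313}{24} \approx 25138.0$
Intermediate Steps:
$g{\left(t \right)} = 0$ ($g{\left(t \right)} = 0 t = 0$)
$r{\left(f \right)} = -12$ ($r{\left(f \right)} = 6 \left(-2\right) = -12$)
$V{\left(S \right)} = - 12 S$
$N{\left(j \right)} = -8 + \frac{1}{2 j}$ ($N{\left(j \right)} = -8 + \frac{1}{j + j} = -8 + \frac{1}{2 j}$)
$X{\left(l,I \right)} = \frac{959}{24}$ ($X{\left(l,I \right)} = \left(-3 - 2\right) \left(-8 + \frac{1}{2 \left(\left(-12\right) \left(-5\right)\right)}\right) = - 5 \left(-8 + \frac{1}{2 \cdot 60}\right) = - 5 \left(-8 + \frac{1}{2} \cdot \frac{1}{60}\right) = - 5 \left(-8 + \frac{1}{120}\right) = \left(-5\right) \left(- \frac{959}{120}\right) = \frac{959}{24}$)
$25178 - X{\left(4,1 \right)} = 25178 - \frac{959}{24} = \frac{603313}{24}$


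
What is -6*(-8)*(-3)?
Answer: -144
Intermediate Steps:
-6*(-8)*(-3) = 48*(-3) = -144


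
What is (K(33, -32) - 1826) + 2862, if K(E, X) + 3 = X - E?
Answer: 968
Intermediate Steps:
K(E, X) = -3 + X - E (K(E, X) = -3 + (X - E) = -3 + X - E)
(K(33, -32) - 1826) + 2862 = ((-3 - 32 - 1*33) - 1826) + 2862 = ((-3 - 32 - 33) - 1826) + 2862 = (-68 - 1826) + 2862 = -1894 + 2862 = 968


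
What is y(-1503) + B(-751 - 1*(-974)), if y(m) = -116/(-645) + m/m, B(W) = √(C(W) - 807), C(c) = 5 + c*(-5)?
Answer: 761/645 + 3*I*√213 ≈ 1.1798 + 43.784*I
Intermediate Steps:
C(c) = 5 - 5*c
B(W) = √(-802 - 5*W) (B(W) = √((5 - 5*W) - 807) = √(-802 - 5*W))
y(m) = 761/645 (y(m) = -116*(-1/645) + 1 = 116/645 + 1 = 761/645)
y(-1503) + B(-751 - 1*(-974)) = 761/645 + √(-802 - 5*(-751 - 1*(-974))) = 761/645 + √(-802 - 5*(-751 + 974)) = 761/645 + √(-802 - 5*223) = 761/645 + √(-802 - 1115) = 761/645 + √(-1917) = 761/645 + 3*I*√213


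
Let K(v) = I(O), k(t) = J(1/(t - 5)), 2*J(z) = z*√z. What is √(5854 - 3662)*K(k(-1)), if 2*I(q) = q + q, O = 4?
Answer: 16*√137 ≈ 187.28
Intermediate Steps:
I(q) = q (I(q) = (q + q)/2 = (2*q)/2 = q)
J(z) = z^(3/2)/2 (J(z) = (z*√z)/2 = z^(3/2)/2)
k(t) = (1/(-5 + t))^(3/2)/2 (k(t) = (1/(t - 5))^(3/2)/2 = (1/(-5 + t))^(3/2)/2)
K(v) = 4
√(5854 - 3662)*K(k(-1)) = √(5854 - 3662)*4 = √2192*4 = (4*√137)*4 = 16*√137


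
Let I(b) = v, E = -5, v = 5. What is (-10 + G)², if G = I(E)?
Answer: 25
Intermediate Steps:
I(b) = 5
G = 5
(-10 + G)² = (-10 + 5)² = (-5)² = 25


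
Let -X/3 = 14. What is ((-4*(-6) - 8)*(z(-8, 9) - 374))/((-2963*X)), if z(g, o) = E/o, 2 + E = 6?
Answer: -26896/560007 ≈ -0.048028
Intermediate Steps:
E = 4 (E = -2 + 6 = 4)
z(g, o) = 4/o
X = -42 (X = -3*14 = -42)
((-4*(-6) - 8)*(z(-8, 9) - 374))/((-2963*X)) = ((-4*(-6) - 8)*(4/9 - 374))/((-2963*(-42))) = ((24 - 8)*(4*(⅑) - 374))/124446 = (16*(4/9 - 374))*(1/124446) = (16*(-3362/9))*(1/124446) = -53792/9*1/124446 = -26896/560007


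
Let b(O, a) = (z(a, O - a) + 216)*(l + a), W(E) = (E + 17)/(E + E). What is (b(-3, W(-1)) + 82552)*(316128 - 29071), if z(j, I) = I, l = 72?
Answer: 27757263672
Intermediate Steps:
W(E) = (17 + E)/(2*E) (W(E) = (17 + E)/((2*E)) = (17 + E)*(1/(2*E)) = (17 + E)/(2*E))
b(O, a) = (72 + a)*(216 + O - a) (b(O, a) = ((O - a) + 216)*(72 + a) = (216 + O - a)*(72 + a) = (72 + a)*(216 + O - a))
(b(-3, W(-1)) + 82552)*(316128 - 29071) = ((15552 + 72*(-3) + 144*((½)*(17 - 1)/(-1)) + ((½)*(17 - 1)/(-1))*(-3 - (17 - 1)/(2*(-1)))) + 82552)*(316128 - 29071) = ((15552 - 216 + 144*((½)*(-1)*16) + ((½)*(-1)*16)*(-3 - (-1)*16/2)) + 82552)*287057 = ((15552 - 216 + 144*(-8) - 8*(-3 - 1*(-8))) + 82552)*287057 = ((15552 - 216 - 1152 - 8*(-3 + 8)) + 82552)*287057 = ((15552 - 216 - 1152 - 8*5) + 82552)*287057 = ((15552 - 216 - 1152 - 40) + 82552)*287057 = (14144 + 82552)*287057 = 96696*287057 = 27757263672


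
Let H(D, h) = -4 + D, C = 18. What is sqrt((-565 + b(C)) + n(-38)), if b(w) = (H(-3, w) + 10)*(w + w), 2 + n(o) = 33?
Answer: I*sqrt(426) ≈ 20.64*I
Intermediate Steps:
n(o) = 31 (n(o) = -2 + 33 = 31)
b(w) = 6*w (b(w) = ((-4 - 3) + 10)*(w + w) = (-7 + 10)*(2*w) = 3*(2*w) = 6*w)
sqrt((-565 + b(C)) + n(-38)) = sqrt((-565 + 6*18) + 31) = sqrt((-565 + 108) + 31) = sqrt(-457 + 31) = sqrt(-426) = I*sqrt(426)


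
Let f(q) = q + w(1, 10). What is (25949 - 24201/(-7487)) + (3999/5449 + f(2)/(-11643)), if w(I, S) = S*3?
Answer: 12327542125972991/474995547309 ≈ 25953.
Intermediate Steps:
w(I, S) = 3*S
f(q) = 30 + q (f(q) = q + 3*10 = q + 30 = 30 + q)
(25949 - 24201/(-7487)) + (3999/5449 + f(2)/(-11643)) = (25949 - 24201/(-7487)) + (3999/5449 + (30 + 2)/(-11643)) = (25949 - 24201*(-1/7487)) + (3999*(1/5449) + 32*(-1/11643)) = (25949 + 24201/7487) + (3999/5449 - 32/11643) = 194304364/7487 + 46385989/63442707 = 12327542125972991/474995547309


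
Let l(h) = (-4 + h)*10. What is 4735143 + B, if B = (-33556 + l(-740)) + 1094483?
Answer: 5788630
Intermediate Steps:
l(h) = -40 + 10*h
B = 1053487 (B = (-33556 + (-40 + 10*(-740))) + 1094483 = (-33556 + (-40 - 7400)) + 1094483 = (-33556 - 7440) + 1094483 = -40996 + 1094483 = 1053487)
4735143 + B = 4735143 + 1053487 = 5788630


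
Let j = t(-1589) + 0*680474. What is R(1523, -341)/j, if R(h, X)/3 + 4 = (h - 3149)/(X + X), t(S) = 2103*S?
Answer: 551/379836149 ≈ 1.4506e-6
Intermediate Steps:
R(h, X) = -12 + 3*(-3149 + h)/(2*X) (R(h, X) = -12 + 3*((h - 3149)/(X + X)) = -12 + 3*((-3149 + h)/((2*X))) = -12 + 3*((-3149 + h)*(1/(2*X))) = -12 + 3*((-3149 + h)/(2*X)) = -12 + 3*(-3149 + h)/(2*X))
j = -3341667 (j = 2103*(-1589) + 0*680474 = -3341667 + 0 = -3341667)
R(1523, -341)/j = ((3/2)*(-3149 + 1523 - 8*(-341))/(-341))/(-3341667) = ((3/2)*(-1/341)*(-3149 + 1523 + 2728))*(-1/3341667) = ((3/2)*(-1/341)*1102)*(-1/3341667) = -1653/341*(-1/3341667) = 551/379836149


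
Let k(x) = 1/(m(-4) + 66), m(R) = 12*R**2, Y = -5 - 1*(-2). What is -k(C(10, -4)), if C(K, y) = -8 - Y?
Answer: -1/258 ≈ -0.0038760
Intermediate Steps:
Y = -3 (Y = -5 + 2 = -3)
C(K, y) = -5 (C(K, y) = -8 - 1*(-3) = -8 + 3 = -5)
k(x) = 1/258 (k(x) = 1/(12*(-4)**2 + 66) = 1/(12*16 + 66) = 1/(192 + 66) = 1/258)
-k(C(10, -4)) = -1*1/258 = -1/258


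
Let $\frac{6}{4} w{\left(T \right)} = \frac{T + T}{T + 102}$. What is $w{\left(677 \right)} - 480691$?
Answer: $- \frac{1123372159}{2337} \approx -4.8069 \cdot 10^{5}$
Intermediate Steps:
$w{\left(T \right)} = \frac{4 T}{3 \left(102 + T\right)}$ ($w{\left(T \right)} = \frac{2 \frac{T + T}{T + 102}}{3} = \frac{2 \frac{2 T}{102 + T}}{3} = \frac{4 T}{3 \left(102 + T\right)}$)
$w{\left(677 \right)} - 480691 = \frac{4}{3} \cdot 677 \frac{1}{102 + 677} - 480691 = \frac{4}{3} \cdot 677 \cdot \frac{1}{779} - 480691 = \frac{2708}{2337} - 480691 = - \frac{1123372159}{2337}$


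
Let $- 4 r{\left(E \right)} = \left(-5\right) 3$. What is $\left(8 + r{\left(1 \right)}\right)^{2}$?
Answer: $\frac{2209}{16} \approx 138.06$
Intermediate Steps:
$r{\left(E \right)} = \frac{15}{4}$ ($r{\left(E \right)} = - \frac{\left(-5\right) 3}{4} = \left(- \frac{1}{4}\right) \left(-15\right) = \frac{15}{4}$)
$\left(8 + r{\left(1 \right)}\right)^{2} = \left(8 + \frac{15}{4}\right)^{2} = \left(\frac{47}{4}\right)^{2} = \frac{2209}{16}$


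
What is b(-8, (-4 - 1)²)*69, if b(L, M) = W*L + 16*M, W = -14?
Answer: 35328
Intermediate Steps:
b(L, M) = -14*L + 16*M
b(-8, (-4 - 1)²)*69 = (-14*(-8) + 16*(-4 - 1)²)*69 = (112 + 16*(-5)²)*69 = (112 + 16*25)*69 = (112 + 400)*69 = 512*69 = 35328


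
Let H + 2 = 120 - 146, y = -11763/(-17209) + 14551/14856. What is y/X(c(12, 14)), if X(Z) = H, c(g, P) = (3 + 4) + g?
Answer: -60737041/1022627616 ≈ -0.059393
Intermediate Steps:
c(g, P) = 7 + g
y = 425159287/255656904 (y = -11763*(-1/17209) + 14551*(1/14856) = 11763/17209 + 14551/14856 = 425159287/255656904 ≈ 1.6630)
H = -28 (H = -2 + (120 - 146) = -2 - 26 = -28)
X(Z) = -28
y/X(c(12, 14)) = (425159287/255656904)/(-28) = (425159287/255656904)*(-1/28) = -60737041/1022627616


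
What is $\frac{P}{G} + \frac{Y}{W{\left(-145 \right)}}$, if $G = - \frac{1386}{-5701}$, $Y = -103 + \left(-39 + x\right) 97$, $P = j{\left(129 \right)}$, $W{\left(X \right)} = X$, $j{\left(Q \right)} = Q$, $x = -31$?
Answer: $\frac{38730301}{66990} \approx 578.15$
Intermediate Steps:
$P = 129$
$Y = -6893$ ($Y = -103 + \left(-39 - 31\right) 97 = -103 - 6790 = -6893$)
$G = \frac{1386}{5701}$ ($G = \left(-1386\right) \left(- \frac{1}{5701}\right) = \frac{1386}{5701} \approx 0.24312$)
$\frac{P}{G} + \frac{Y}{W{\left(-145 \right)}} = \frac{129}{\frac{1386}{5701}} - \frac{6893}{-145} = 129 \cdot \frac{5701}{1386} - - \frac{6893}{145} = \frac{245143}{462} + \frac{6893}{145} = \frac{38730301}{66990}$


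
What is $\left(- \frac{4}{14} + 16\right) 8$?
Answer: $\frac{880}{7} \approx 125.71$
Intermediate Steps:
$\left(- \frac{4}{14} + 16\right) 8 = \left(\left(-4\right) \frac{1}{14} + 16\right) 8 = \left(- \frac{2}{7} + 16\right) 8 = \frac{110}{7} \cdot 8 = \frac{880}{7}$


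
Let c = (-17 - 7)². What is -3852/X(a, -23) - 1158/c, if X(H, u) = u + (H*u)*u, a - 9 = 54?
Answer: -849683/399648 ≈ -2.1261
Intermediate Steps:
a = 63 (a = 9 + 54 = 63)
X(H, u) = u + H*u²
c = 576 (c = (-24)² = 576)
-3852/X(a, -23) - 1158/c = -3852*(-1/(23*(1 + 63*(-23)))) - 1158/576 = -3852*(-1/(23*(1 - 1449))) - 1158*1/576 = -3852/((-23*(-1448))) - 193/96 = -3852/33304 - 193/96 = -3852*1/33304 - 193/96 = -963/8326 - 193/96 = -849683/399648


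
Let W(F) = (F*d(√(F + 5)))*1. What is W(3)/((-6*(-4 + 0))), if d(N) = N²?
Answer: 1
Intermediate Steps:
W(F) = F*(5 + F) (W(F) = (F*(√(F + 5))²)*1 = (F*(√(5 + F))²)*1 = (F*(5 + F))*1 = F*(5 + F))
W(3)/((-6*(-4 + 0))) = (3*(5 + 3))/((-6*(-4 + 0))) = (3*8)/((-6*(-4))) = 24/24 = 24*(1/24) = 1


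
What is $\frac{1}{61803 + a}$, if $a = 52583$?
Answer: $\frac{1}{114386} \approx 8.7423 \cdot 10^{-6}$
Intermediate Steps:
$\frac{1}{61803 + a} = \frac{1}{61803 + 52583} = \frac{1}{114386}$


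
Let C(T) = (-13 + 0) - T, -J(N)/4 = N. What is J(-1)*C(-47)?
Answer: 136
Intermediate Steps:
J(N) = -4*N
C(T) = -13 - T
J(-1)*C(-47) = (-4*(-1))*(-13 - 1*(-47)) = 4*(-13 + 47) = 4*34 = 136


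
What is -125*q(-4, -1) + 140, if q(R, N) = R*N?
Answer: -360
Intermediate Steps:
q(R, N) = N*R
-125*q(-4, -1) + 140 = -(-125)*(-4) + 140 = -125*4 + 140 = -500 + 140 = -360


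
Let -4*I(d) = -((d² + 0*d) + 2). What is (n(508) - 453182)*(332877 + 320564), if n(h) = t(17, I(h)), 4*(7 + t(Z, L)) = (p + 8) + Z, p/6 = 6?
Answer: -1184489233495/4 ≈ -2.9612e+11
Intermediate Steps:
p = 36 (p = 6*6 = 36)
I(d) = ½ + d²/4 (I(d) = -(-1)*((d² + 0*d) + 2)/4 = -(-1)*((d² + 0) + 2)/4 = -(-1)*(d² + 2)/4 = -(-1)*(2 + d²)/4 = -(-2 - d²)/4 = ½ + d²/4)
t(Z, L) = 4 + Z/4 (t(Z, L) = -7 + ((36 + 8) + Z)/4 = -7 + (44 + Z)/4 = -7 + (11 + Z/4) = 4 + Z/4)
n(h) = 33/4 (n(h) = 4 + (¼)*17 = 4 + 17/4 = 33/4)
(n(508) - 453182)*(332877 + 320564) = (33/4 - 453182)*(332877 + 320564) = -1812695/4*653441 = -1184489233495/4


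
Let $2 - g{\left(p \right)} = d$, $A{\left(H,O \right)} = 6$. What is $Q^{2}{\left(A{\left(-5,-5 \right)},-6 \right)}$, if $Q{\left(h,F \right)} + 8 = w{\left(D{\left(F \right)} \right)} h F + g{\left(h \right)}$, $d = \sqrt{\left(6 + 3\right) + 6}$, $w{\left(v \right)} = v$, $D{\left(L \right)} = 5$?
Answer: $\left(186 + \sqrt{15}\right)^{2} \approx 36052.0$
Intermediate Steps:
$d = \sqrt{15}$ ($d = \sqrt{9 + 6} = \sqrt{15} \approx 3.873$)
$g{\left(p \right)} = 2 - \sqrt{15}$
$Q{\left(h,F \right)} = -6 - \sqrt{15} + 5 F h$ ($Q{\left(h,F \right)} = -8 + \left(5 h F + \left(2 - \sqrt{15}\right)\right) = -8 + \left(5 F h + \left(2 - \sqrt{15}\right)\right) = -8 + \left(2 - \sqrt{15} + 5 F h\right) = -6 - \sqrt{15} + 5 F h$)
$Q^{2}{\left(A{\left(-5,-5 \right)},-6 \right)} = \left(-6 - \sqrt{15} + 5 \left(-6\right) 6\right)^{2} = \left(-6 - \sqrt{15} - 180\right)^{2} = \left(-186 - \sqrt{15}\right)^{2}$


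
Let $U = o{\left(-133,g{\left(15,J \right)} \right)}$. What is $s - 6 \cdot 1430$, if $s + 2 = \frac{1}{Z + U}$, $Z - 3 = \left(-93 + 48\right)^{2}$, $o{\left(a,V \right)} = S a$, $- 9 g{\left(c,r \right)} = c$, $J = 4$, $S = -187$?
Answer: $- \frac{230847217}{26899} \approx -8582.0$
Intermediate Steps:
$g{\left(c,r \right)} = - \frac{c}{9}$
$o{\left(a,V \right)} = - 187 a$
$Z = 2028$ ($Z = 3 + \left(-93 + 48\right)^{2} = 3 + \left(-45\right)^{2} = 3 + 2025 = 2028$)
$U = 24871$ ($U = \left(-187\right) \left(-133\right) = 24871$)
$s = - \frac{53797}{26899}$ ($s = -2 + \frac{1}{2028 + 24871} = -2 + \frac{1}{26899} = - \frac{53797}{26899} \approx -2.0$)
$s - 6 \cdot 1430 = - \frac{53797}{26899} - 6 \cdot 1430 = - \frac{53797}{26899} - 8580 = - \frac{230847217}{26899}$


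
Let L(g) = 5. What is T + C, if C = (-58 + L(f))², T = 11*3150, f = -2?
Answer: 37459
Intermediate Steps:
T = 34650
C = 2809 (C = (-58 + 5)² = (-53)² = 2809)
T + C = 34650 + 2809 = 37459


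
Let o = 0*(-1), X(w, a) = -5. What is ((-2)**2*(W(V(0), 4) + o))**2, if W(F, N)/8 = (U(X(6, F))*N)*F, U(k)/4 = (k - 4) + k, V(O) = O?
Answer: 0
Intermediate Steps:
o = 0
U(k) = -16 + 8*k (U(k) = 4*((k - 4) + k) = 4*((-4 + k) + k) = 4*(-4 + 2*k) = -16 + 8*k)
W(F, N) = -448*F*N (W(F, N) = 8*(((-16 + 8*(-5))*N)*F) = 8*(((-16 - 40)*N)*F) = 8*((-56*N)*F) = 8*(-56*F*N) = -448*F*N)
((-2)**2*(W(V(0), 4) + o))**2 = ((-2)**2*(-448*0*4 + 0))**2 = (4*(0 + 0))**2 = (4*0)**2 = 0**2 = 0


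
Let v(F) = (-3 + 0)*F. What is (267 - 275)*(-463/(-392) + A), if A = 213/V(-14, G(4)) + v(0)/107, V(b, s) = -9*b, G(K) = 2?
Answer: -3377/147 ≈ -22.973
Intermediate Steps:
v(F) = -3*F
A = 71/42 (A = 213/((-9*(-14))) - 3*0/107 = 213/126 + 0*(1/107) = 213*(1/126) + 0 = 71/42 + 0 = 71/42 ≈ 1.6905)
(267 - 275)*(-463/(-392) + A) = (267 - 275)*(-463/(-392) + 71/42) = -8*(-463*(-1/392) + 71/42) = -8*(463/392 + 71/42) = -8*3377/1176 = -3377/147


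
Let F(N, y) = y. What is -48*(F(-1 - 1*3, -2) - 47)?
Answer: 2352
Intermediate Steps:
-48*(F(-1 - 1*3, -2) - 47) = -48*(-2 - 47) = -48*(-49) = 2352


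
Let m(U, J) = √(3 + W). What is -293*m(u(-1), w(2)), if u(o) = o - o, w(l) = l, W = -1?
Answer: -293*√2 ≈ -414.36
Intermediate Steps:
u(o) = 0
m(U, J) = √2 (m(U, J) = √(3 - 1) = √2)
-293*m(u(-1), w(2)) = -293*√2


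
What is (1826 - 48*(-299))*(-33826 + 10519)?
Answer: -377060646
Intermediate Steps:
(1826 - 48*(-299))*(-33826 + 10519) = (1826 + 14352)*(-23307) = 16178*(-23307) = -377060646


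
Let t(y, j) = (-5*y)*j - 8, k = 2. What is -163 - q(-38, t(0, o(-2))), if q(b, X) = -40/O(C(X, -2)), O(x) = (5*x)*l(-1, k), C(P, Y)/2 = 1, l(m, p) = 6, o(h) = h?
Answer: -487/3 ≈ -162.33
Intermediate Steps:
C(P, Y) = 2 (C(P, Y) = 2*1 = 2)
O(x) = 30*x (O(x) = (5*x)*6 = 30*x)
t(y, j) = -8 - 5*j*y (t(y, j) = -5*j*y - 8 = -8 - 5*j*y)
q(b, X) = -⅔ (q(b, X) = -40/(30*2) = -40/60 = -40*1/60 = -⅔)
-163 - q(-38, t(0, o(-2))) = -163 - 1*(-⅔) = -163 + ⅔ = -487/3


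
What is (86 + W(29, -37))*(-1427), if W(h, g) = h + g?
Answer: -111306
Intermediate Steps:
W(h, g) = g + h
(86 + W(29, -37))*(-1427) = (86 + (-37 + 29))*(-1427) = (86 - 8)*(-1427) = 78*(-1427) = -111306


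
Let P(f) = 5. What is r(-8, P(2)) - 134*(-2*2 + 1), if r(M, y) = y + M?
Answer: 399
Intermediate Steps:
r(M, y) = M + y
r(-8, P(2)) - 134*(-2*2 + 1) = (-8 + 5) - 134*(-2*2 + 1) = -3 - 134*(-4 + 1) = -3 - 134*(-3) = -3 + 402 = 399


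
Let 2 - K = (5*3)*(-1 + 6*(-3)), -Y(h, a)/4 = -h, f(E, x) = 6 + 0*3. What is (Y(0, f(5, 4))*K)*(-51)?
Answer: 0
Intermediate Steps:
f(E, x) = 6 (f(E, x) = 6 + 0 = 6)
Y(h, a) = 4*h (Y(h, a) = -(-4)*h = 4*h)
K = 287 (K = 2 - 5*3*(-1 + 6*(-3)) = 2 - 15*(-1 - 18) = 2 - 15*(-19) = 2 - 1*(-285) = 2 + 285 = 287)
(Y(0, f(5, 4))*K)*(-51) = ((4*0)*287)*(-51) = (0*287)*(-51) = 0*(-51) = 0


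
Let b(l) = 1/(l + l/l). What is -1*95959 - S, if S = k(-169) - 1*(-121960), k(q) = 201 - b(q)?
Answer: -36644161/168 ≈ -2.1812e+5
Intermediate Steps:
b(l) = 1/(1 + l) (b(l) = 1/(l + 1) = 1/(1 + l))
k(q) = 201 - 1/(1 + q)
S = 20523049/168 (S = (200 + 201*(-169))/(1 - 169) - 1*(-121960) = (200 - 33969)/(-168) + 121960 = -1/168*(-33769) + 121960 = 33769/168 + 121960 = 20523049/168 ≈ 1.2216e+5)
-1*95959 - S = -1*95959 - 1*20523049/168 = -95959 - 20523049/168 = -36644161/168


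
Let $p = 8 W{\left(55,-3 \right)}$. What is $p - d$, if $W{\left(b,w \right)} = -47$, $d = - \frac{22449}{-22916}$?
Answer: $- \frac{8638865}{22916} \approx -376.98$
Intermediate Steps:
$d = \frac{22449}{22916}$ ($d = \left(-22449\right) \left(- \frac{1}{22916}\right) = \frac{22449}{22916} \approx 0.97962$)
$p = -376$ ($p = 8 \left(-47\right) = -376$)
$p - d = -376 - \frac{22449}{22916} = - \frac{8638865}{22916}$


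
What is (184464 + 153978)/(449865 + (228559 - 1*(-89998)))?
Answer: 169221/384211 ≈ 0.44044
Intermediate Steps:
(184464 + 153978)/(449865 + (228559 - 1*(-89998))) = 338442/(449865 + (228559 + 89998)) = 338442/(449865 + 318557) = 338442/768422 = 338442*(1/768422) = 169221/384211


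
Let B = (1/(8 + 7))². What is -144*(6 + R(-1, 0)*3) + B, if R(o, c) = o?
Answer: -97199/225 ≈ -432.00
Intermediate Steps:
B = 1/225 (B = (1/15)² = 1/225 ≈ 0.0044444)
-144*(6 + R(-1, 0)*3) + B = -144*(6 - 1*3) + 1/225 = -144*(6 - 3) + 1/225 = -144*3 + 1/225 = -432 + 1/225 = -97199/225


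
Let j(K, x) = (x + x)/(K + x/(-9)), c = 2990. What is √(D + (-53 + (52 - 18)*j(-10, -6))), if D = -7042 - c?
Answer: I*√492023/7 ≈ 100.21*I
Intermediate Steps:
D = -10032 (D = -7042 - 1*2990 = -7042 - 2990 = -10032)
j(K, x) = 2*x/(K - x/9) (j(K, x) = (2*x)/(K + x*(-⅑)) = (2*x)/(K - x/9) = 2*x/(K - x/9))
√(D + (-53 + (52 - 18)*j(-10, -6))) = √(-10032 + (-53 + (52 - 18)*(18*(-6)/(-1*(-6) + 9*(-10))))) = √(-10032 + (-53 + 34*(18*(-6)/(6 - 90)))) = √(-10032 + (-53 + 34*(18*(-6)/(-84)))) = √(-10032 + (-53 + 34*(18*(-6)*(-1/84)))) = √(-10032 + (-53 + 34*(9/7))) = √(-10032 + (-53 + 306/7)) = √(-10032 - 65/7) = √(-70289/7) = I*√492023/7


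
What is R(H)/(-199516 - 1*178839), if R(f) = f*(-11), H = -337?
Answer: -3707/378355 ≈ -0.0097977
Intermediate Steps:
R(f) = -11*f
R(H)/(-199516 - 1*178839) = (-11*(-337))/(-199516 - 1*178839) = 3707/(-199516 - 178839) = 3707/(-378355) = 3707*(-1/378355) = -3707/378355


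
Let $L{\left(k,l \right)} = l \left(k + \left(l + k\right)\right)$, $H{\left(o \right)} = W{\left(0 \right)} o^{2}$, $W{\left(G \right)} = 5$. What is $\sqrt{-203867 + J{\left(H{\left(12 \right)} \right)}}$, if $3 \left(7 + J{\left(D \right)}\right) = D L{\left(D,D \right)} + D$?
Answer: $9 \sqrt{4605486} \approx 19314.0$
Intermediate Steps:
$H{\left(o \right)} = 5 o^{2}$
$L{\left(k,l \right)} = l \left(l + 2 k\right)$ ($L{\left(k,l \right)} = l \left(k + \left(k + l\right)\right) = l \left(l + 2 k\right)$)
$J{\left(D \right)} = -7 + D^{3} + \frac{D}{3}$ ($J{\left(D \right)} = -7 + \frac{D D \left(D + 2 D\right) + D}{3} = -7 + \frac{D D 3 D + D}{3} = -7 + \frac{D 3 D^{2} + D}{3} = -7 + \frac{3 D^{3} + D}{3} = -7 + \frac{D + 3 D^{3}}{3} = -7 + \left(D^{3} + \frac{D}{3}\right) = -7 + D^{3} + \frac{D}{3}$)
$\sqrt{-203867 + J{\left(H{\left(12 \right)} \right)}} = \sqrt{-203867 + \left(-7 + \left(5 \cdot 12^{2}\right)^{3} + \frac{5 \cdot 12^{2}}{3}\right)} = \sqrt{-203867 + \left(-7 + \left(5 \cdot 144\right)^{3} + \frac{5 \cdot 144}{3}\right)} = \sqrt{-203867 + \left(-7 + 720^{3} + \frac{1}{3} \cdot 720\right)} = \sqrt{-203867 + \left(-7 + 373248000 + 240\right)} = \sqrt{-203867 + 373248233} = \sqrt{373044366} = 9 \sqrt{4605486}$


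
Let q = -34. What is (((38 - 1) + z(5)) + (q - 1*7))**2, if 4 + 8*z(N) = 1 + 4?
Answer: 961/64 ≈ 15.016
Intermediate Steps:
z(N) = 1/8 (z(N) = -1/2 + (1 + 4)/8 = -1/2 + (1/8)*5 = -1/2 + 5/8 = 1/8)
(((38 - 1) + z(5)) + (q - 1*7))**2 = (((38 - 1) + 1/8) + (-34 - 1*7))**2 = ((37 + 1/8) + (-34 - 7))**2 = (297/8 - 41)**2 = (-31/8)**2 = 961/64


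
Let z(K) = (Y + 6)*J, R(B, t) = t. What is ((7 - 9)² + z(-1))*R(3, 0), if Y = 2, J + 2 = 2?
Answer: 0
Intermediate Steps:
J = 0 (J = -2 + 2 = 0)
z(K) = 0 (z(K) = (2 + 6)*0 = 8*0 = 0)
((7 - 9)² + z(-1))*R(3, 0) = ((7 - 9)² + 0)*0 = ((-2)² + 0)*0 = (4 + 0)*0 = 4*0 = 0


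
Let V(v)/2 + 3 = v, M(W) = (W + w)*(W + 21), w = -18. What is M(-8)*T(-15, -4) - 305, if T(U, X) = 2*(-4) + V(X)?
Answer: 7131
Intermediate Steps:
M(W) = (-18 + W)*(21 + W) (M(W) = (W - 18)*(W + 21) = (-18 + W)*(21 + W))
V(v) = -6 + 2*v
T(U, X) = -14 + 2*X (T(U, X) = 2*(-4) + (-6 + 2*X) = -8 + (-6 + 2*X) = -14 + 2*X)
M(-8)*T(-15, -4) - 305 = (-378 + (-8)² + 3*(-8))*(-14 + 2*(-4)) - 305 = (-378 + 64 - 24)*(-14 - 8) - 305 = -338*(-22) - 305 = 7436 - 305 = 7131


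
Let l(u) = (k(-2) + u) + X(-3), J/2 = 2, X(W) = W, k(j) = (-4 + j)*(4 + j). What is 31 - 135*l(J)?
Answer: 1516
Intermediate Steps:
J = 4 (J = 2*2 = 4)
l(u) = -15 + u (l(u) = ((-16 + (-2)²) + u) - 3 = ((-16 + 4) + u) - 3 = (-12 + u) - 3 = -15 + u)
31 - 135*l(J) = 31 - 135*(-15 + 4) = 31 - 135*(-11) = 31 + 1485 = 1516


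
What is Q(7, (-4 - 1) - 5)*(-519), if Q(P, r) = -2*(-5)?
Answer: -5190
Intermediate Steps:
Q(P, r) = 10
Q(7, (-4 - 1) - 5)*(-519) = 10*(-519) = -5190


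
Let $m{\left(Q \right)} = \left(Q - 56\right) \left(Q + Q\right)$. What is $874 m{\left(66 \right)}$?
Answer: $1153680$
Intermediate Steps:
$m{\left(Q \right)} = 2 Q \left(-56 + Q\right)$ ($m{\left(Q \right)} = \left(-56 + Q\right) 2 Q = 2 Q \left(-56 + Q\right)$)
$874 m{\left(66 \right)} = 874 \cdot 2 \cdot 66 \left(-56 + 66\right) = 874 \cdot 2 \cdot 66 \cdot 10 = 874 \cdot 1320 = 1153680$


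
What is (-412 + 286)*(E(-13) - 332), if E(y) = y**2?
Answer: 20538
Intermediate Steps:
(-412 + 286)*(E(-13) - 332) = (-412 + 286)*((-13)**2 - 332) = -126*(169 - 332) = -126*(-163) = 20538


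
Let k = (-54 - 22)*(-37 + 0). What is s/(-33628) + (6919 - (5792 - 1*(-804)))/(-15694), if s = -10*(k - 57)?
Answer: 396154/496013 ≈ 0.79868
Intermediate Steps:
k = 2812 (k = -76*(-37) = 2812)
s = -27550 (s = -10*(2812 - 57) = -10*2755 = -27550)
s/(-33628) + (6919 - (5792 - 1*(-804)))/(-15694) = -27550/(-33628) + (6919 - (5792 - 1*(-804)))/(-15694) = -27550*(-1/33628) + (6919 - (5792 + 804))*(-1/15694) = 13775/16814 + (6919 - 1*6596)*(-1/15694) = 13775/16814 + (6919 - 6596)*(-1/15694) = 13775/16814 + 323*(-1/15694) = 13775/16814 - 17/826 = 396154/496013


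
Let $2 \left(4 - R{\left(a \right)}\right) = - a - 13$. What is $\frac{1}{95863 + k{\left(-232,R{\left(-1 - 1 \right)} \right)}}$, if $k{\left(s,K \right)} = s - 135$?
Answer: $\frac{1}{95496} \approx 1.0472 \cdot 10^{-5}$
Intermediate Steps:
$R{\left(a \right)} = \frac{21}{2} + \frac{a}{2}$ ($R{\left(a \right)} = 4 - \frac{- a - 13}{2} = 4 - \frac{-13 - a}{2} = 4 + \left(\frac{13}{2} + \frac{a}{2}\right) = \frac{21}{2} + \frac{a}{2}$)
$k{\left(s,K \right)} = -135 + s$
$\frac{1}{95863 + k{\left(-232,R{\left(-1 - 1 \right)} \right)}} = \frac{1}{95863 - 367} = \frac{1}{95496}$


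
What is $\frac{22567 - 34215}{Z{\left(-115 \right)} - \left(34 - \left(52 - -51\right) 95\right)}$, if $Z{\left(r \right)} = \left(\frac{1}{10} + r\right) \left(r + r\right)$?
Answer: $- \frac{5824}{18089} \approx -0.32196$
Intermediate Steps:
$Z{\left(r \right)} = 2 r \left(\frac{1}{10} + r\right)$ ($Z{\left(r \right)} = \left(\frac{1}{10} + r\right) 2 r = 2 r \left(\frac{1}{10} + r\right)$)
$\frac{22567 - 34215}{Z{\left(-115 \right)} - \left(34 - \left(52 - -51\right) 95\right)} = \frac{22567 - 34215}{\frac{1}{5} \left(-115\right) \left(1 + 10 \left(-115\right)\right) - \left(34 - \left(52 - -51\right) 95\right)} = - \frac{11648}{\frac{1}{5} \left(-115\right) \left(1 - 1150\right) - \left(34 - \left(52 + 51\right) 95\right)} = - \frac{11648}{\frac{1}{5} \left(-115\right) \left(-1149\right) + \left(-34 + 103 \cdot 95\right)} = - \frac{11648}{26427 + \left(-34 + 9785\right)} = - \frac{11648}{26427 + 9751} = - \frac{11648}{36178} = \left(-11648\right) \frac{1}{36178} = - \frac{5824}{18089}$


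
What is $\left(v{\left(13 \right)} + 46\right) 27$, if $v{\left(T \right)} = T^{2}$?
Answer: $5805$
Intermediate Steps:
$\left(v{\left(13 \right)} + 46\right) 27 = \left(13^{2} + 46\right) 27 = \left(169 + 46\right) 27 = 215 \cdot 27 = 5805$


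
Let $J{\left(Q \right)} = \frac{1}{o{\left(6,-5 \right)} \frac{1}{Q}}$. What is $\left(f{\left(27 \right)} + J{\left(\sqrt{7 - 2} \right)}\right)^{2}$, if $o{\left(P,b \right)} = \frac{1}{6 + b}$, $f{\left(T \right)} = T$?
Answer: $\left(27 + \sqrt{5}\right)^{2} \approx 854.75$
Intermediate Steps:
$J{\left(Q \right)} = Q$ ($J{\left(Q \right)} = \frac{1}{\frac{1}{6 - 5} \frac{1}{Q}} = \frac{1}{1^{-1} \frac{1}{Q}} = \frac{1}{1 \frac{1}{Q}} = \frac{1}{\frac{1}{Q}} = Q$)
$\left(f{\left(27 \right)} + J{\left(\sqrt{7 - 2} \right)}\right)^{2} = \left(27 + \sqrt{7 - 2}\right)^{2} = \left(27 + \sqrt{5}\right)^{2}$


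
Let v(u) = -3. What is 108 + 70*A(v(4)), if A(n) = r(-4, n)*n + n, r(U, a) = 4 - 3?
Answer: -312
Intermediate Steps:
r(U, a) = 1
A(n) = 2*n (A(n) = 1*n + n = n + n = 2*n)
108 + 70*A(v(4)) = 108 + 70*(2*(-3)) = 108 + 70*(-6) = 108 - 420 = -312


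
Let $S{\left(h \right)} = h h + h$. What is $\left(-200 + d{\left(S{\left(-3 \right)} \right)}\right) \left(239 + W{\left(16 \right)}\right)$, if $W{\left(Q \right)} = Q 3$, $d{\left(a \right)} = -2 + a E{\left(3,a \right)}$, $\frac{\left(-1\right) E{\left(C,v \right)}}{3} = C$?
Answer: $-73472$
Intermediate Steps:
$E{\left(C,v \right)} = - 3 C$
$S{\left(h \right)} = h + h^{2}$ ($S{\left(h \right)} = h^{2} + h = h + h^{2}$)
$d{\left(a \right)} = -2 - 9 a$ ($d{\left(a \right)} = -2 + a \left(\left(-3\right) 3\right) = -2 + a \left(-9\right) = -2 - 9 a$)
$W{\left(Q \right)} = 3 Q$
$\left(-200 + d{\left(S{\left(-3 \right)} \right)}\right) \left(239 + W{\left(16 \right)}\right) = \left(-200 - \left(2 + 9 \left(- 3 \left(1 - 3\right)\right)\right)\right) \left(239 + 3 \cdot 16\right) = \left(-200 - \left(2 + 9 \left(\left(-3\right) \left(-2\right)\right)\right)\right) \left(239 + 48\right) = \left(-200 - 56\right) 287 = \left(-256\right) 287 = -73472$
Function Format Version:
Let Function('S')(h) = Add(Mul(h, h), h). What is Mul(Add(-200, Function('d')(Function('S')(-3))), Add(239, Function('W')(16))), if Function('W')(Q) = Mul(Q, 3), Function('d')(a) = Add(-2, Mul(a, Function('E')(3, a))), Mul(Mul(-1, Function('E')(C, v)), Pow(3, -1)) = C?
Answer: -73472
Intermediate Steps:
Function('E')(C, v) = Mul(-3, C)
Function('S')(h) = Add(h, Pow(h, 2)) (Function('S')(h) = Add(Pow(h, 2), h) = Add(h, Pow(h, 2)))
Function('d')(a) = Add(-2, Mul(-9, a)) (Function('d')(a) = Add(-2, Mul(a, Mul(-3, 3))) = Add(-2, Mul(a, -9)) = Add(-2, Mul(-9, a)))
Function('W')(Q) = Mul(3, Q)
Mul(Add(-200, Function('d')(Function('S')(-3))), Add(239, Function('W')(16))) = Mul(Add(-200, Add(-2, Mul(-9, Mul(-3, Add(1, -3))))), Add(239, Mul(3, 16))) = Mul(Add(-200, Add(-2, Mul(-9, Mul(-3, -2)))), Add(239, 48)) = Mul(Add(-200, Add(-2, Mul(-9, 6))), 287) = Mul(Add(-200, Add(-2, -54)), 287) = Mul(Add(-200, -56), 287) = Mul(-256, 287) = -73472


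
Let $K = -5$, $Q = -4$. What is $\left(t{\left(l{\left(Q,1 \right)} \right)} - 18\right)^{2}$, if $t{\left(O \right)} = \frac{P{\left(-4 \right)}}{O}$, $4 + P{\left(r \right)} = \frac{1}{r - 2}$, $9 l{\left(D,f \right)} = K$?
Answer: $\frac{441}{4} \approx 110.25$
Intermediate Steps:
$l{\left(D,f \right)} = - \frac{5}{9}$ ($l{\left(D,f \right)} = \frac{1}{9} \left(-5\right) = - \frac{5}{9}$)
$P{\left(r \right)} = -4 + \frac{1}{-2 + r}$ ($P{\left(r \right)} = -4 + \frac{1}{r - 2} = -4 + \frac{1}{-2 + r}$)
$t{\left(O \right)} = - \frac{25}{6 O}$ ($t{\left(O \right)} = \frac{\frac{1}{-2 - 4} \left(9 - -16\right)}{O} = \frac{\frac{1}{-6} \left(9 + 16\right)}{O} = \frac{\left(- \frac{1}{6}\right) 25}{O} = - \frac{25}{6 O}$)
$\left(t{\left(l{\left(Q,1 \right)} \right)} - 18\right)^{2} = \left(- \frac{25}{6 \left(- \frac{5}{9}\right)} - 18\right)^{2} = \left(\left(- \frac{25}{6}\right) \left(- \frac{9}{5}\right) - 18\right)^{2} = \left(\frac{15}{2} - 18\right)^{2} = \left(- \frac{21}{2}\right)^{2} = \frac{441}{4}$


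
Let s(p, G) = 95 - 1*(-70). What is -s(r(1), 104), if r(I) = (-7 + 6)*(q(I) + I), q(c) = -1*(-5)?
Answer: -165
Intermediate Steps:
q(c) = 5
r(I) = -5 - I (r(I) = (-7 + 6)*(5 + I) = -(5 + I) = -5 - I)
s(p, G) = 165 (s(p, G) = 95 + 70 = 165)
-s(r(1), 104) = -1*165 = -165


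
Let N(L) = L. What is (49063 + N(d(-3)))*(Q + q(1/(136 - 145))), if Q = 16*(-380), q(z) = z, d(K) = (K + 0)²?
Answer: -2685268912/9 ≈ -2.9836e+8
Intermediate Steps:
d(K) = K²
Q = -6080
(49063 + N(d(-3)))*(Q + q(1/(136 - 145))) = (49063 + (-3)²)*(-6080 + 1/(136 - 145)) = (49063 + 9)*(-6080 + 1/(-9)) = 49072*(-6080 - ⅑) = 49072*(-54721/9) = -2685268912/9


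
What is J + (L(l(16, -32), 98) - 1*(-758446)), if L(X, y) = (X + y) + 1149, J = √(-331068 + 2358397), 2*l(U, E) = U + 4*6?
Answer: 759713 + √2027329 ≈ 7.6114e+5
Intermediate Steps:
l(U, E) = 12 + U/2 (l(U, E) = (U + 4*6)/2 = (U + 24)/2 = (24 + U)/2 = 12 + U/2)
J = √2027329 ≈ 1423.8
L(X, y) = 1149 + X + y
J + (L(l(16, -32), 98) - 1*(-758446)) = √2027329 + ((1149 + (12 + (½)*16) + 98) - 1*(-758446)) = √2027329 + ((1149 + (12 + 8) + 98) + 758446) = √2027329 + ((1149 + 20 + 98) + 758446) = √2027329 + (1267 + 758446) = √2027329 + 759713 = 759713 + √2027329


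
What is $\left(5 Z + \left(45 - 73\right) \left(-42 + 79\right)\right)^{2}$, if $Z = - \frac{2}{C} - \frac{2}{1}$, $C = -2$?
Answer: $1083681$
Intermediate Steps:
$Z = -1$ ($Z = - \frac{2}{-2} - \frac{2}{1} = \left(-2\right) \left(- \frac{1}{2}\right) - 2 = 1 - 2 = -1$)
$\left(5 Z + \left(45 - 73\right) \left(-42 + 79\right)\right)^{2} = \left(5 \left(-1\right) + \left(45 - 73\right) \left(-42 + 79\right)\right)^{2} = \left(-5 - 1036\right)^{2} = \left(-1041\right)^{2} = 1083681$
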